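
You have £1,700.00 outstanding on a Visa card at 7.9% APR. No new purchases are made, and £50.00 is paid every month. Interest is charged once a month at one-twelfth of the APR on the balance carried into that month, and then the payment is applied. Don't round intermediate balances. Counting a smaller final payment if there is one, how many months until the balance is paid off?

39 months

Monthly rate r = 7.9%/12 = 0.658333% = 0.00658333.
Recurrence: B ← B·(1+r) − £50.00.
Month 1: interest £11.19; balance after payment £1,661.19.
Month 2: interest £10.94; balance after payment £1,622.13.
Closed form: n = −ln(1 − rB₀/P)/ln(1+r) = −ln(0.77617)/ln(1.00658) ≈ 38.616, so the balance reaches zero during payment 39.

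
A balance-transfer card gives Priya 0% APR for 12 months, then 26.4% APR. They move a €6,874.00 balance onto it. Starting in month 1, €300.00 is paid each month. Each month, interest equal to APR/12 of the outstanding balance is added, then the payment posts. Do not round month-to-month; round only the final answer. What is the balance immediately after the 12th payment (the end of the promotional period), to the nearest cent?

€3,274.00

Promo months 1–12 at r₀ = 0%/12 = 0; months 13+ at r₁ = 26.4%/12 = 0.022.
After month 12 (no interest yet): B = €6,874.00 − 12·€300.00 = €3,274.00.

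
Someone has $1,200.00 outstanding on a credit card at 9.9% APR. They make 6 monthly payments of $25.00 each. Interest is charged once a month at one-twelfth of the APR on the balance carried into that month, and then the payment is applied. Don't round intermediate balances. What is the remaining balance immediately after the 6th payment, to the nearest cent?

Monthly rate r = 9.9%/12 = 0.825% = 0.00825.
Each month: B ← B·(1+r) − $25.00.
Month 1: interest $9.90; balance after payment $1,184.90.
Month 2: interest $9.78; balance after payment $1,169.68.
Month 3: interest $9.65; balance after payment $1,154.33.
Month 4: interest $9.52; balance after payment $1,138.85.
Month 5: interest $9.40; balance after payment $1,123.24.
Month 6: interest $9.27; balance after payment $1,107.51.

$1,107.51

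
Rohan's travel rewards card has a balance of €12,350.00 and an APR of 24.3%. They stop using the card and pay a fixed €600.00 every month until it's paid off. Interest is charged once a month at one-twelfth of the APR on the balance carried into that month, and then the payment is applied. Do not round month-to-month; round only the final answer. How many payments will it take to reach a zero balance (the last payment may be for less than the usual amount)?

27 payments

Monthly rate r = 24.3%/12 = 2.025% = 0.02025.
Recurrence: B ← B·(1+r) − €600.00.
Month 1: interest €250.09; balance after payment €12,000.09.
Month 2: interest €243.00; balance after payment €11,643.09.
Closed form: n = −ln(1 − rB₀/P)/ln(1+r) = −ln(0.58319)/ln(1.02025) ≈ 26.898, so the balance reaches zero during payment 27.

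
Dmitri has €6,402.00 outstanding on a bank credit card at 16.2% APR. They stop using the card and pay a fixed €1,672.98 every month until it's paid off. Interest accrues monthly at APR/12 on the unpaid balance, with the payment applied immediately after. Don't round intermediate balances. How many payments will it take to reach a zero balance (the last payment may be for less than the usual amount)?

4 payments

Monthly rate r = 16.2%/12 = 1.35% = 0.0135.
Recurrence: B ← B·(1+r) − €1,672.98.
Month 1: interest €86.43; balance after payment €4,815.45.
Month 2: interest €65.01; balance after payment €3,207.48.
Month 3: interest €43.30; balance after payment €1,577.80.
Month 4: interest €21.30; balance after payment €0.00.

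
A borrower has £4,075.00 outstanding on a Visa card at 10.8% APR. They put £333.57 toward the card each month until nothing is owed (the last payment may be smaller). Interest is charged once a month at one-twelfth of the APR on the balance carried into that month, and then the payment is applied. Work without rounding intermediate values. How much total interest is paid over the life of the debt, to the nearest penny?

£261.32

Monthly rate r = 10.8%/12 = 0.9% = 0.009.
Payoff takes n = ⌈−ln(1 − rB₀/P)/ln(1+r)⌉ = ⌈13.000⌉ = 13 payments; the last is £333.48.
Total paid = 12·£333.57 + £333.48 = £4,336.32.
Total interest = total paid − principal = £4,336.32 − £4,075.00 = £261.32.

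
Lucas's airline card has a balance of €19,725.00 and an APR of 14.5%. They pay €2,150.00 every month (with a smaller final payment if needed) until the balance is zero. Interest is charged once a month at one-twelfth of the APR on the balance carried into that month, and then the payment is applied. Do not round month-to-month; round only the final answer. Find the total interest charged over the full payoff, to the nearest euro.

€1,310

Monthly rate r = 14.5%/12 = 1.20833% = 0.0120833.
Payoff takes n = ⌈−ln(1 − rB₀/P)/ln(1+r)⌉ = ⌈9.783⌉ = 10 payments; the last is €1,684.76.
Total paid = 9·€2,150.00 + €1,684.76 = €21,034.76.
Total interest = total paid − principal = €21,034.76 − €19,725.00 = €1,309.76.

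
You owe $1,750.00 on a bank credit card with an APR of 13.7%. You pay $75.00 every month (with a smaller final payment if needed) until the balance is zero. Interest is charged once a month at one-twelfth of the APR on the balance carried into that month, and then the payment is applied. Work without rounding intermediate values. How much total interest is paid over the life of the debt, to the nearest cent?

Monthly rate r = 13.7%/12 = 1.14167% = 0.0114167.
Payoff takes n = ⌈−ln(1 − rB₀/P)/ln(1+r)⌉ = ⌈27.288⌉ = 28 payments; the last is $21.71.
Total paid = 27·$75.00 + $21.71 = $2,046.71.
Total interest = total paid − principal = $2,046.71 − $1,750.00 = $296.71.

$296.71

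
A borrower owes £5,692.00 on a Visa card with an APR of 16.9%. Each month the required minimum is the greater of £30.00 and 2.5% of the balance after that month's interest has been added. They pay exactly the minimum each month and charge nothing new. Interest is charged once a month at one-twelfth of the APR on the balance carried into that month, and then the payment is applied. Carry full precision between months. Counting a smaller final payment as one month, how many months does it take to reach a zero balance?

197 months

Monthly rate r = 16.9%/12 = 1.40833% = 0.0140833.
While 2.5% of the post-interest balance exceeds £30.00, each month B ← (B·(1+r))·(1 − 0.025), i.e. B shrinks by the factor (1+r)·0.975 = 0.98873.
This holds for months 1–139. Entering month 140 the balance is £1,177.99; 2.5% of the post-interest balance is now below £30.00, so the flat £30.00 minimum applies from here.
From month 140 a fixed £30.00 at rate r clears £1,177.99 in 58 more payments. Total: 139 + 58 = 197 months.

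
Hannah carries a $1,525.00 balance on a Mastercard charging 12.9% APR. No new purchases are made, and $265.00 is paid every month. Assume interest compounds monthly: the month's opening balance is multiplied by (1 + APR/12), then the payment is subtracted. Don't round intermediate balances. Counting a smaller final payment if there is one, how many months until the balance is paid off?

Monthly rate r = 12.9%/12 = 1.075% = 0.01075.
Recurrence: B ← B·(1+r) − $265.00.
Month 1: interest $16.39; balance after payment $1,276.39.
Month 2: interest $13.72; balance after payment $1,025.11.
Month 3: interest $11.02; balance after payment $771.13.
Month 4: interest $8.29; balance after payment $514.42.
Month 5: interest $5.53; balance after payment $254.95.
Month 6: interest $2.74; balance after payment $0.00.

6 payments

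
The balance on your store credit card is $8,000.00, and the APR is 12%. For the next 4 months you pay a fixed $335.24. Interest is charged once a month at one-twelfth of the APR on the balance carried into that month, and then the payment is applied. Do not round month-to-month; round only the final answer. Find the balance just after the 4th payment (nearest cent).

$6,963.62

Monthly rate r = 12%/12 = 1% = 0.01.
Each month: B ← B·(1+r) − $335.24.
Month 1: interest $80.00; balance after payment $7,744.76.
Month 2: interest $77.45; balance after payment $7,486.97.
Month 3: interest $74.87; balance after payment $7,226.60.
Month 4: interest $72.27; balance after payment $6,963.62.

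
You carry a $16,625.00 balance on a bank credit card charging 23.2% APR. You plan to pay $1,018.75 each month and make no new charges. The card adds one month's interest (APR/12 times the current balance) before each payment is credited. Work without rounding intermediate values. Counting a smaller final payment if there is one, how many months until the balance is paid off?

20 payments

Monthly rate r = 23.2%/12 = 1.93333% = 0.0193333.
Recurrence: B ← B·(1+r) − $1,018.75.
Month 1: interest $321.42; balance after payment $15,927.67.
Month 2: interest $307.93; balance after payment $15,216.85.
Closed form: n = −ln(1 − rB₀/P)/ln(1+r) = −ln(0.6845)/ln(1.01933) ≈ 19.796, so the balance reaches zero during payment 20.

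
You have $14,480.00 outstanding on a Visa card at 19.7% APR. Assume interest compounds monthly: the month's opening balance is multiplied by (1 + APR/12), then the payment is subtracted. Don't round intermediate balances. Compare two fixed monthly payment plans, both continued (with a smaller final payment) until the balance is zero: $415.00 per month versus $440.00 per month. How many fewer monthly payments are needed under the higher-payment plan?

5 fewer payments

Monthly rate r = 19.7%/12 = 1.64167% = 0.0164167.
At $415.00/mo: n = ⌈−ln(1 − rB₀/P)/ln(1+r)⌉ = 53 payments (last $96.82); total interest = total paid − $14,480.00 = $7,196.82.
At $440.00/mo: 48 payments (last $318.77); total interest $6,518.77.
Payments saved = 53 − 48 = 5.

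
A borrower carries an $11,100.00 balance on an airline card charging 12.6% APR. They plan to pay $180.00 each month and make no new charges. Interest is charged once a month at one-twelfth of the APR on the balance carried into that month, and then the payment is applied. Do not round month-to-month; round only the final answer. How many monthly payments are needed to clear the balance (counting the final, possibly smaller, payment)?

Monthly rate r = 12.6%/12 = 1.05% = 0.0105.
Recurrence: B ← B·(1+r) − $180.00.
Month 1: interest $116.55; balance after payment $11,036.55.
Month 2: interest $115.88; balance after payment $10,972.43.
Closed form: n = −ln(1 − rB₀/P)/ln(1+r) = −ln(0.3525)/ln(1.0105) ≈ 99.826, so the balance reaches zero during payment 100.

100 months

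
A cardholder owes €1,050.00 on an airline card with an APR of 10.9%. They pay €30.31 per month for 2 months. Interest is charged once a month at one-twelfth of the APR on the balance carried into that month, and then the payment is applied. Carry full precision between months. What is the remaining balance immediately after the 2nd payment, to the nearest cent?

€1,008.27

Monthly rate r = 10.9%/12 = 0.908333% = 0.00908333.
Each month: B ← B·(1+r) − €30.31.
Month 1: interest €9.54; balance after payment €1,029.23.
Month 2: interest €9.35; balance after payment €1,008.27.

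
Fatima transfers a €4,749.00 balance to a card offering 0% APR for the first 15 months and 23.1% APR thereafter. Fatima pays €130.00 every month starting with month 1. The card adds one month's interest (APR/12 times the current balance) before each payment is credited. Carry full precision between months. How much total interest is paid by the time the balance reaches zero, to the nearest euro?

€850

Promo months 1–15 at r₀ = 0%/12 = 0; months 16+ at r₁ = 23.1%/12 = 0.01925.
After month 15 (no interest yet): B = €4,749.00 − 15·€130.00 = €2,799.00.
Then at r₁ with €130.00/mo: n₂ = −ln(1 − r₁·B/P)/ln(1+r₁) ≈ 28.07 → 29 more payments.
Total paid = 43·€130.00 + €9.32 = €5,599.32; interest = €5,599.32 − €4,749.00 = €850.32.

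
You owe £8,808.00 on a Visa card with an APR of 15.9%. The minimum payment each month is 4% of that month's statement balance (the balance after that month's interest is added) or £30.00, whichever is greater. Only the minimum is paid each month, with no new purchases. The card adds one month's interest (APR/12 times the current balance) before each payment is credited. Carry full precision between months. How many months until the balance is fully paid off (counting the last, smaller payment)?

120 months

Monthly rate r = 15.9%/12 = 1.325% = 0.01325.
While 4% of the post-interest balance exceeds £30.00, each month B ← (B·(1+r))·(1 − 0.04), i.e. B shrinks by the factor (1+r)·0.96 = 0.97272.
This holds for months 1–90. Entering month 91 the balance is £730.77; 4% of the post-interest balance is now below £30.00, so the flat £30.00 minimum applies from here.
From month 91 a fixed £30.00 at rate r clears £730.77 in 30 more payments. Total: 90 + 30 = 120 months.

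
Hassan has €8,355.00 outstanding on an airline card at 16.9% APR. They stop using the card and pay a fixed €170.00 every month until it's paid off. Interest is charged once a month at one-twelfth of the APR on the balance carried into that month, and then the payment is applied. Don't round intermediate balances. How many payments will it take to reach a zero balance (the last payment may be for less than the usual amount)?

85 months

Monthly rate r = 16.9%/12 = 1.40833% = 0.0140833.
Recurrence: B ← B·(1+r) − €170.00.
Month 1: interest €117.67; balance after payment €8,302.67.
Month 2: interest €116.93; balance after payment €8,249.60.
Closed form: n = −ln(1 − rB₀/P)/ln(1+r) = −ln(0.30785)/ln(1.01408) ≈ 84.244, so the balance reaches zero during payment 85.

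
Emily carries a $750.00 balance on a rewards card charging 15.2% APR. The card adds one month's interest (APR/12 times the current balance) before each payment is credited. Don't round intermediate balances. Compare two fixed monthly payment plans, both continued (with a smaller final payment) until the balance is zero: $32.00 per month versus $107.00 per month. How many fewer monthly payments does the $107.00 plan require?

20 fewer payments

Monthly rate r = 15.2%/12 = 1.26667% = 0.0126667.
At $32.00/mo: n = ⌈−ln(1 − rB₀/P)/ln(1+r)⌉ = 28 payments (last $31.45); total interest = total paid − $750.00 = $145.45.
At $107.00/mo: 8 payments (last $41.53); total interest $40.53.
Payments saved = 28 − 8 = 20.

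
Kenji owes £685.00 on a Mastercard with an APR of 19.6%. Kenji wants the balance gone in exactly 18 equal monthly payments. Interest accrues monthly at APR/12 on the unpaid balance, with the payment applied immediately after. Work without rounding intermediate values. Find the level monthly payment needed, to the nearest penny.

£44.23

Monthly rate r = 19.6%/12 = 1.63333% = 0.0163333.
Level-payment amortization: P = B₀·r / (1 − (1+r)^(−n)) = 685.00·0.0163333 / (1 − 1.01633^(−18)).
Denominator 1 − (1+r)^(−18) = 0.252951245.
P = 11.1883 / 0.252951245 ≈ 44.23.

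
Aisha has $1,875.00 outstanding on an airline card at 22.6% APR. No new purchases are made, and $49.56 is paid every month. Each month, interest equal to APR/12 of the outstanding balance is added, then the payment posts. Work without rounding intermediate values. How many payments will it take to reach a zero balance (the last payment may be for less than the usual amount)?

Monthly rate r = 22.6%/12 = 1.88333% = 0.0188333.
Recurrence: B ← B·(1+r) − $49.56.
Month 1: interest $35.31; balance after payment $1,860.75.
Month 2: interest $35.04; balance after payment $1,846.24.
Closed form: n = −ln(1 − rB₀/P)/ln(1+r) = −ln(0.28748)/ln(1.01883) ≈ 66.813, so the balance reaches zero during payment 67.

67 months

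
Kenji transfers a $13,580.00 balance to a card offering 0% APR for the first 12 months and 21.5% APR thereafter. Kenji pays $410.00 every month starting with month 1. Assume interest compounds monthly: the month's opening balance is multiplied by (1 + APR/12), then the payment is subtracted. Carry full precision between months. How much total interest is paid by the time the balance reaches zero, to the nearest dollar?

Promo months 1–12 at r₀ = 0%/12 = 0; months 13+ at r₁ = 21.5%/12 = 0.0179167.
After month 12 (no interest yet): B = $13,580.00 − 12·$410.00 = $8,660.00.
Then at r₁ with $410.00/mo: n₂ = −ln(1 − r₁·B/P)/ln(1+r₁) ≈ 26.78 → 27 more payments.
Total paid = 38·$410.00 + $319.37 = $15,899.37; interest = $15,899.37 − $13,580.00 = $2,319.37.

$2,319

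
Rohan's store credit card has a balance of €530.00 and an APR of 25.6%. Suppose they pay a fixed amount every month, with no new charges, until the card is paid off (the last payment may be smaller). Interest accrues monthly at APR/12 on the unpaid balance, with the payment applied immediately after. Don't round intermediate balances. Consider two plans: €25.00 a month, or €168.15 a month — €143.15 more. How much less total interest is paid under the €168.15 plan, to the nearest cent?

€158.13

Monthly rate r = 25.6%/12 = 2.13333% = 0.0213333.
At €25.00/mo: n = ⌈−ln(1 − rB₀/P)/ln(1+r)⌉ = 29 payments (last €12.99); total interest = total paid − €530.00 = €182.99.
At €168.15/mo: 4 payments (last €50.41); total interest €24.86.
Interest saved = €182.99 − €24.86 = €158.13.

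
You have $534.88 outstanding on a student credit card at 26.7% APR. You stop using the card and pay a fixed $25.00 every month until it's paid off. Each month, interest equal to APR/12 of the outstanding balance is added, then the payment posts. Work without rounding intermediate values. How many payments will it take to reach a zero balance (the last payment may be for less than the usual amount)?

30 months

Monthly rate r = 26.7%/12 = 2.225% = 0.02225.
Recurrence: B ← B·(1+r) − $25.00.
Month 1: interest $11.90; balance after payment $521.78.
Month 2: interest $11.61; balance after payment $508.39.
Closed form: n = −ln(1 − rB₀/P)/ln(1+r) = −ln(0.52396)/ln(1.02225) ≈ 29.371, so the balance reaches zero during payment 30.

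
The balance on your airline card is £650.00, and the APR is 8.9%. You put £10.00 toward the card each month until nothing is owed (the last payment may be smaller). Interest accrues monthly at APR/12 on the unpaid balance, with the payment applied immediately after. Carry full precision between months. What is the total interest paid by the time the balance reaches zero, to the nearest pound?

£240

Monthly rate r = 8.9%/12 = 0.741667% = 0.00741667.
Payoff takes n = ⌈−ln(1 − rB₀/P)/ln(1+r)⌉ = ⌈89.040⌉ = 90 payments; the last is £0.40.
Total paid = 89·£10.00 + £0.40 = £890.40.
Total interest = total paid − principal = £890.40 − £650.00 = £240.40.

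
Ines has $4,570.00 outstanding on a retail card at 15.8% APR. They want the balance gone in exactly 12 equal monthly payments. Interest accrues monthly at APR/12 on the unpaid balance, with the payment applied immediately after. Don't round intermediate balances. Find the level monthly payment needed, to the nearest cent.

$414.21

Monthly rate r = 15.8%/12 = 1.31667% = 0.0131667.
Level-payment amortization: P = B₀·r / (1 − (1+r)^(−n)) = 4570.00·0.0131667 / (1 − 1.01317^(−12)).
Denominator 1 − (1+r)^(−12) = 0.145269338.
P = 60.1717 / 0.145269338 ≈ 414.21.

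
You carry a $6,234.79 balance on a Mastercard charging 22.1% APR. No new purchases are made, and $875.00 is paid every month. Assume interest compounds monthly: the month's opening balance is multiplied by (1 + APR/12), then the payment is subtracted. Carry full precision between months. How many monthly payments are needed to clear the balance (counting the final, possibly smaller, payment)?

8 months

Monthly rate r = 22.1%/12 = 1.84167% = 0.0184167.
Recurrence: B ← B·(1+r) − $875.00.
Month 1: interest $114.82; balance after payment $5,474.61.
Month 2: interest $100.82; balance after payment $4,700.44.
Closed form: n = −ln(1 − rB₀/P)/ln(1+r) = −ln(0.86877)/ln(1.01842) ≈ 7.709, so the balance reaches zero during payment 8.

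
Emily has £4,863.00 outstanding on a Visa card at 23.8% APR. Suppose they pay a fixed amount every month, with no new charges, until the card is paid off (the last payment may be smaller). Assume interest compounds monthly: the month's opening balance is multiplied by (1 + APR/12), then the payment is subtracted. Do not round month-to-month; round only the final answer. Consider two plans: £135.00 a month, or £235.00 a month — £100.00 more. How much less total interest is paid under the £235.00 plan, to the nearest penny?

£2,293.05

Monthly rate r = 23.8%/12 = 1.98333% = 0.0198333.
At £135.00/mo: n = ⌈−ln(1 − rB₀/P)/ln(1+r)⌉ = 64 payments (last £110.42); total interest = total paid − £4,863.00 = £3,752.42.
At £235.00/mo: 27 payments (last £212.37); total interest £1,459.37.
Interest saved = £3,752.42 − £1,459.37 = £2,293.05.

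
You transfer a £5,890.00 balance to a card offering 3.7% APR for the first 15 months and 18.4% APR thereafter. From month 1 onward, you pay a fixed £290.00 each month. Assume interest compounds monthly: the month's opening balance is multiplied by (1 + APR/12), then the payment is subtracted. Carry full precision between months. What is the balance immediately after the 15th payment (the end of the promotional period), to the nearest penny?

Promo months 1–15 at r₀ = 3.7%/12 = 0.00308333; months 16+ at r₁ = 18.4%/12 = 0.0153333.
After month 15: iterate B ← B·(1+r₀) − £290.00 for 15 months → £1,723.22.

£1,723.22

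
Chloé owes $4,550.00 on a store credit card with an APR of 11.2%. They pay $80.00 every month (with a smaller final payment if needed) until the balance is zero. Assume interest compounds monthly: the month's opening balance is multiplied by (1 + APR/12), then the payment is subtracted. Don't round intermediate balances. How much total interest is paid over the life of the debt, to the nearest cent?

$1,967.15

Monthly rate r = 11.2%/12 = 0.933333% = 0.00933333.
Payoff takes n = ⌈−ln(1 − rB₀/P)/ln(1+r)⌉ = ⌈81.463⌉ = 82 payments; the last is $37.15.
Total paid = 81·$80.00 + $37.15 = $6,517.15.
Total interest = total paid − principal = $6,517.15 − $4,550.00 = $1,967.15.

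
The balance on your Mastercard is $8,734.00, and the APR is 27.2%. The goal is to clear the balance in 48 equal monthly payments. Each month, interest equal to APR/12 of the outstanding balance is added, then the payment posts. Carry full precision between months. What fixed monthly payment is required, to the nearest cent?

Monthly rate r = 27.2%/12 = 2.26667% = 0.0226667.
Level-payment amortization: P = B₀·r / (1 − (1+r)^(−n)) = 8734.00·0.0226667 / (1 − 1.02267^(−48)).
Denominator 1 − (1+r)^(−48) = 0.658993095.
P = 197.971 / 0.658993095 ≈ 300.41.

$300.41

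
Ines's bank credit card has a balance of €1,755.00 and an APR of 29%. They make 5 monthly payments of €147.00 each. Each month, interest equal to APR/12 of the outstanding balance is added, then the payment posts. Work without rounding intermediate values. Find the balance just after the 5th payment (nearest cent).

€1,206.17

Monthly rate r = 29%/12 = 2.41667% = 0.0241667.
Each month: B ← B·(1+r) − €147.00.
Month 1: interest €42.41; balance after payment €1,650.41.
Month 2: interest €39.88; balance after payment €1,543.30.
Month 3: interest €37.30; balance after payment €1,433.59.
Month 4: interest €34.65; balance after payment €1,321.24.
Month 5: interest €31.93; balance after payment €1,206.17.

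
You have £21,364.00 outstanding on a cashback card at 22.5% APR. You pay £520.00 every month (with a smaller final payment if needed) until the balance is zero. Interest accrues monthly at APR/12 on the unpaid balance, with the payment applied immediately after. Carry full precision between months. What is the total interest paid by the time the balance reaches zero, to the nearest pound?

Monthly rate r = 22.5%/12 = 1.875% = 0.01875.
Payoff takes n = ⌈−ln(1 − rB₀/P)/ln(1+r)⌉ = ⌈79.194⌉ = 80 payments; the last is £101.69.
Total paid = 79·£520.00 + £101.69 = £41,181.69.
Total interest = total paid − principal = £41,181.69 − £21,364.00 = £19,817.69.

£19,818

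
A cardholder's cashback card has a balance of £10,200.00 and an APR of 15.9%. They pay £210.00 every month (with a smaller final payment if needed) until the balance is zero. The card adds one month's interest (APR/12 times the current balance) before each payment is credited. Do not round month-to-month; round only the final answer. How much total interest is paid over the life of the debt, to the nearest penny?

Monthly rate r = 15.9%/12 = 1.325% = 0.01325.
Payoff takes n = ⌈−ln(1 − rB₀/P)/ln(1+r)⌉ = ⌈78.373⌉ = 79 payments; the last is £78.63.
Total paid = 78·£210.00 + £78.63 = £16,458.63.
Total interest = total paid − principal = £16,458.63 − £10,200.00 = £6,258.63.

£6,258.63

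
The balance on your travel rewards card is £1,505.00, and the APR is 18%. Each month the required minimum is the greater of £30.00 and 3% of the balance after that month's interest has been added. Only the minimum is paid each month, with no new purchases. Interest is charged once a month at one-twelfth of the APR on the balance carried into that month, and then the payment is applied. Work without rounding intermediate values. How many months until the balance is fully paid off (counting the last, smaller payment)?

73 months

Monthly rate r = 18%/12 = 1.5% = 0.015.
While 3% of the post-interest balance exceeds £30.00, each month B ← (B·(1+r))·(1 − 0.03), i.e. B shrinks by the factor (1+r)·0.97 = 0.98455.
This holds for months 1–28. Entering month 29 the balance is £973.18; 3% of the post-interest balance is now below £30.00, so the flat £30.00 minimum applies from here.
From month 29 a fixed £30.00 at rate r clears £973.18 in 45 more payments. Total: 28 + 45 = 73 months.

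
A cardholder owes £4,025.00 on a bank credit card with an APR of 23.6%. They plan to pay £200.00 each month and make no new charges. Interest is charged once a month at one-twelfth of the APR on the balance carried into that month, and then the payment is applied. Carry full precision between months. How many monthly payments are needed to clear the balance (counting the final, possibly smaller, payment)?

Monthly rate r = 23.6%/12 = 1.96667% = 0.0196667.
Recurrence: B ← B·(1+r) − £200.00.
Month 1: interest £79.16; balance after payment £3,904.16.
Month 2: interest £76.78; balance after payment £3,780.94.
Closed form: n = −ln(1 − rB₀/P)/ln(1+r) = −ln(0.60421)/ln(1.01967) ≈ 25.870, so the balance reaches zero during payment 26.

26 payments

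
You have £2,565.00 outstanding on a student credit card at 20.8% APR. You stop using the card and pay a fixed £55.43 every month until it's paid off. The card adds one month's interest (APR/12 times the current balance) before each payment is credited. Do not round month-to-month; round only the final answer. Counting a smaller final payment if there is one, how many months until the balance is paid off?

Monthly rate r = 20.8%/12 = 1.73333% = 0.0173333.
Recurrence: B ← B·(1+r) − £55.43.
Month 1: interest £44.46; balance after payment £2,554.03.
Month 2: interest £44.27; balance after payment £2,542.87.
Closed form: n = −ln(1 − rB₀/P)/ln(1+r) = −ln(0.19791)/ln(1.01733) ≈ 94.267, so the balance reaches zero during payment 95.

95 months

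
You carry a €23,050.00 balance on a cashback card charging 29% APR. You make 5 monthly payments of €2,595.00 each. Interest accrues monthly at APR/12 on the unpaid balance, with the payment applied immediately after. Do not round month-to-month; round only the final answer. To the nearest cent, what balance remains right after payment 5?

€12,355.65

Monthly rate r = 29%/12 = 2.41667% = 0.0241667.
Each month: B ← B·(1+r) − €2,595.00.
Month 1: interest €557.04; balance after payment €21,012.04.
Month 2: interest €507.79; balance after payment €18,924.83.
Month 3: interest €457.35; balance after payment €16,787.18.
Month 4: interest €405.69; balance after payment €14,597.87.
Month 5: interest €352.78; balance after payment €12,355.65.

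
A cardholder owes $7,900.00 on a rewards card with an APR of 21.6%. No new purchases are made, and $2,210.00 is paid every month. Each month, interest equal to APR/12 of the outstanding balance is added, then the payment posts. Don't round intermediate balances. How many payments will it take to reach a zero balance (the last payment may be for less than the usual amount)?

Monthly rate r = 21.6%/12 = 1.8% = 0.018.
Recurrence: B ← B·(1+r) − $2,210.00.
Month 1: interest $142.20; balance after payment $5,832.20.
Month 2: interest $104.98; balance after payment $3,727.18.
Month 3: interest $67.09; balance after payment $1,584.27.
Month 4: interest $28.52; balance after payment $0.00.

4 months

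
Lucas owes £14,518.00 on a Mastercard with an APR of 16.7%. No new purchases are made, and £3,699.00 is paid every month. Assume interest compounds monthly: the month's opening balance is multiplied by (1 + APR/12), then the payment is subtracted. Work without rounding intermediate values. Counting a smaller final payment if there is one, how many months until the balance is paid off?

5 payments

Monthly rate r = 16.7%/12 = 1.39167% = 0.0139167.
Recurrence: B ← B·(1+r) − £3,699.00.
Month 1: interest £202.04; balance after payment £11,021.04.
Month 2: interest £153.38; balance after payment £7,475.42.
Month 3: interest £104.03; balance after payment £3,880.45.
Month 4: interest £54.00; balance after payment £235.45.
Month 5: interest £3.28; balance after payment £0.00.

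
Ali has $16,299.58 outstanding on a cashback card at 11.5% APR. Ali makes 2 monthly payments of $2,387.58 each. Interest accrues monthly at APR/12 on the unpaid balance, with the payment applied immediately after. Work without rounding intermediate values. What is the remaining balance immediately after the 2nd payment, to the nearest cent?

$11,815.44

Monthly rate r = 11.5%/12 = 0.958333% = 0.00958333.
Each month: B ← B·(1+r) − $2,387.58.
Month 1: interest $156.20; balance after payment $14,068.20.
Month 2: interest $134.82; balance after payment $11,815.44.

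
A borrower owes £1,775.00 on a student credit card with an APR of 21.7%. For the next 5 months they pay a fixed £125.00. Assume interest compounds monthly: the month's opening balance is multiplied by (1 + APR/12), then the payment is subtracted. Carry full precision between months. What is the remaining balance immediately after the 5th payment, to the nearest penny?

Monthly rate r = 21.7%/12 = 1.80833% = 0.0180833.
Each month: B ← B·(1+r) − £125.00.
Month 1: interest £32.10; balance after payment £1,682.10.
Month 2: interest £30.42; balance after payment £1,587.52.
Month 3: interest £28.71; balance after payment £1,491.22.
Month 4: interest £26.97; balance after payment £1,393.19.
Month 5: interest £25.19; balance after payment £1,293.38.

£1,293.38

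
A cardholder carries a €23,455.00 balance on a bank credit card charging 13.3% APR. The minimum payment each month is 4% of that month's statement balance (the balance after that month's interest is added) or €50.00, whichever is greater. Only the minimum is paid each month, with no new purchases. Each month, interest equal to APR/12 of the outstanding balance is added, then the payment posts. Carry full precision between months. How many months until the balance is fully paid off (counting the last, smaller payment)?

Monthly rate r = 13.3%/12 = 1.10833% = 0.0110833.
While 4% of the post-interest balance exceeds €50.00, each month B ← (B·(1+r))·(1 − 0.04), i.e. B shrinks by the factor (1+r)·0.96 = 0.97064.
This holds for months 1–99. Entering month 100 the balance is €1,227.43; 4% of the post-interest balance is now below €50.00, so the flat €50.00 minimum applies from here.
From month 100 a fixed €50.00 at rate r clears €1,227.43 in 29 more payments. Total: 99 + 29 = 128 months.

128 months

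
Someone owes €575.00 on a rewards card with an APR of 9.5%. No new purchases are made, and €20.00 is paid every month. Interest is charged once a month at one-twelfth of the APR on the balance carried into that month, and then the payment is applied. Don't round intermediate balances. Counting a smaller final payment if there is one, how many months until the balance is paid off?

Monthly rate r = 9.5%/12 = 0.791667% = 0.00791667.
Recurrence: B ← B·(1+r) − €20.00.
Month 1: interest €4.55; balance after payment €559.55.
Month 2: interest €4.43; balance after payment €543.98.
Closed form: n = −ln(1 − rB₀/P)/ln(1+r) = −ln(0.7724)/ln(1.00792) ≈ 32.751, so the balance reaches zero during payment 33.

33 months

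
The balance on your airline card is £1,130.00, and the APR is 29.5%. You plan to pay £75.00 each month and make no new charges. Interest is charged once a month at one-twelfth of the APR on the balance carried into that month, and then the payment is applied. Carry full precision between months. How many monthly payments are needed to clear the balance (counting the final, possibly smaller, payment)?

20 payments

Monthly rate r = 29.5%/12 = 2.45833% = 0.0245833.
Recurrence: B ← B·(1+r) − £75.00.
Month 1: interest £27.78; balance after payment £1,082.78.
Month 2: interest £26.62; balance after payment £1,034.40.
Closed form: n = −ln(1 − rB₀/P)/ln(1+r) = −ln(0.62961)/ln(1.02458) ≈ 19.050, so the balance reaches zero during payment 20.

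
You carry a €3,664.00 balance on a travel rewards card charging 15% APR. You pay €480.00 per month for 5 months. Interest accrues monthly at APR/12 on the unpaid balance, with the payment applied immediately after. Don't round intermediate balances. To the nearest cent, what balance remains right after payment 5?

€1,438.04

Monthly rate r = 15%/12 = 1.25% = 0.0125.
Each month: B ← B·(1+r) − €480.00.
Month 1: interest €45.80; balance after payment €3,229.80.
Month 2: interest €40.37; balance after payment €2,790.17.
Month 3: interest €34.88; balance after payment €2,345.05.
Month 4: interest €29.31; balance after payment €1,894.36.
Month 5: interest €23.68; balance after payment €1,438.04.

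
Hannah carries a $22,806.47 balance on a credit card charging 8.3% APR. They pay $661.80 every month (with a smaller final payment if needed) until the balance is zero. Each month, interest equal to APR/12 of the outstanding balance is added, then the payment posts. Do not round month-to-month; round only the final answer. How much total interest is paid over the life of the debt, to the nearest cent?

$3,336.13

Monthly rate r = 8.3%/12 = 0.691667% = 0.00691667.
Payoff takes n = ⌈−ln(1 − rB₀/P)/ln(1+r)⌉ = ⌈39.501⌉ = 40 payments; the last is $332.40.
Total paid = 39·$661.80 + $332.40 = $26,142.60.
Total interest = total paid − principal = $26,142.60 − $22,806.47 = $3,336.13.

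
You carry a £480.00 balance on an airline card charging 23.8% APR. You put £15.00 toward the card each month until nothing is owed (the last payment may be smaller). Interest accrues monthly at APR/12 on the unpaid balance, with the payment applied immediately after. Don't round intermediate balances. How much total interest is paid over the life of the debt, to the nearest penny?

Monthly rate r = 23.8%/12 = 1.98333% = 0.0198333.
Payoff takes n = ⌈−ln(1 − rB₀/P)/ln(1+r)⌉ = ⌈51.272⌉ = 52 payments; the last is £4.11.
Total paid = 51·£15.00 + £4.11 = £769.11.
Total interest = total paid − principal = £769.11 − £480.00 = £289.11.

£289.11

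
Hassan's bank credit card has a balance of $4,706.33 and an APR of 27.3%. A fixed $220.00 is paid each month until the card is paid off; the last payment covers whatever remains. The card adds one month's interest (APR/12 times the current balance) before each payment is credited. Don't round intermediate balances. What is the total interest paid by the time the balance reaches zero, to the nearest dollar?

$1,816

Monthly rate r = 27.3%/12 = 2.275% = 0.02275.
Payoff takes n = ⌈−ln(1 − rB₀/P)/ln(1+r)⌉ = ⌈29.644⌉ = 30 payments; the last is $142.31.
Total paid = 29·$220.00 + $142.31 = $6,522.31.
Total interest = total paid − principal = $6,522.31 − $4,706.33 = $1,815.98.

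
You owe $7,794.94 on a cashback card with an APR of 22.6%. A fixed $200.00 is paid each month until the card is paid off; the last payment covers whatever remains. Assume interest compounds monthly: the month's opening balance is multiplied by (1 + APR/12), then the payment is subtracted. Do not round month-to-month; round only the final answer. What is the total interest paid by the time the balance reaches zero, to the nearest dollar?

$6,401

Monthly rate r = 22.6%/12 = 1.88333% = 0.0188333.
Payoff takes n = ⌈−ln(1 − rB₀/P)/ln(1+r)⌉ = ⌈70.979⌉ = 71 payments; the last is $195.93.
Total paid = 70·$200.00 + $195.93 = $14,195.93.
Total interest = total paid − principal = $14,195.93 − $7,794.94 = $6,400.99.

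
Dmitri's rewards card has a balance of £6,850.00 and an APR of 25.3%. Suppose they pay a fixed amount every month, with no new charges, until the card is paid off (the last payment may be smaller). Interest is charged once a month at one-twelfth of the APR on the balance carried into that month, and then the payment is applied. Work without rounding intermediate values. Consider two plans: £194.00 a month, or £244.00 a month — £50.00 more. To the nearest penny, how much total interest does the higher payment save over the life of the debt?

£2,204.88

Monthly rate r = 25.3%/12 = 2.10833% = 0.0210833.
At £194.00/mo: n = ⌈−ln(1 − rB₀/P)/ln(1+r)⌉ = 66 payments (last £75.96); total interest = total paid − £6,850.00 = £5,835.96.
At £244.00/mo: 43 payments (last £233.08); total interest £3,631.08.
Interest saved = £5,835.96 − £3,631.08 = £2,204.88.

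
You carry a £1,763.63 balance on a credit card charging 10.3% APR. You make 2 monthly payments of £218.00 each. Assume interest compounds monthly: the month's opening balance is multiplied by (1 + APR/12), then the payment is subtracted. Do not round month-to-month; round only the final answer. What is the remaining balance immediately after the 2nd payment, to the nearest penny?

Monthly rate r = 10.3%/12 = 0.858333% = 0.00858333.
Each month: B ← B·(1+r) − £218.00.
Month 1: interest £15.14; balance after payment £1,560.77.
Month 2: interest £13.40; balance after payment £1,356.16.

£1,356.16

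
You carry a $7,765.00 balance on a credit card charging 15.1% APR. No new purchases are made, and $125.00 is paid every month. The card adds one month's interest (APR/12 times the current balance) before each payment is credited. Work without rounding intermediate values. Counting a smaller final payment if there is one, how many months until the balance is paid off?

Monthly rate r = 15.1%/12 = 1.25833% = 0.0125833.
Recurrence: B ← B·(1+r) − $125.00.
Month 1: interest $97.71; balance after payment $7,737.71.
Month 2: interest $97.37; balance after payment $7,710.08.
Closed form: n = −ln(1 − rB₀/P)/ln(1+r) = −ln(0.21832)/ln(1.01258) ≈ 121.695, so the balance reaches zero during payment 122.

122 months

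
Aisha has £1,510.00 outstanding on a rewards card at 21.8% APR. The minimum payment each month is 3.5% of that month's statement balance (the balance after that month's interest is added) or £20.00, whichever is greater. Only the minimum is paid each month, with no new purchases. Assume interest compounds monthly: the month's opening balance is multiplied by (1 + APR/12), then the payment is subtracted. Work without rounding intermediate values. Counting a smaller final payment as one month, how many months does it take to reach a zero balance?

Monthly rate r = 21.8%/12 = 1.81667% = 0.0181667.
While 3.5% of the post-interest balance exceeds £20.00, each month B ← (B·(1+r))·(1 − 0.035), i.e. B shrinks by the factor (1+r)·0.965 = 0.98253.
This holds for months 1–57. Entering month 58 the balance is £552.98; 3.5% of the post-interest balance is now below £20.00, so the flat £20.00 minimum applies from here.
From month 58 a fixed £20.00 at rate r clears £552.98 in 39 more payments. Total: 57 + 39 = 96 months.

96 months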